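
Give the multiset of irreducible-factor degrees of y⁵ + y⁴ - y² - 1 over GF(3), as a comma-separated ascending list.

Write h(y) = y⁵ + y⁴ - y² - 1.
Roots in GF(3): h(0) = 2; h(1) = 0 → root; h(2) = 1.
Linear factors from roots: (y - 1).
Complete factorization: h(y) = (y - 1)·(y² + y - 1)^2.
Factor degrees with multiplicity: 1 + 2 + 2 = 5.

1, 2, 2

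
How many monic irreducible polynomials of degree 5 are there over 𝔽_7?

By the necklace-counting formula, N_7(5) = (1/5) Σ_{d|5} μ(5/d)·7^d.
Divisors of 5: 1, 5; μ(5/d) for each: -1, 1.
Σ = − 7^1 + 7^5 = 16800.
N = 16800/5 = 3360.

3360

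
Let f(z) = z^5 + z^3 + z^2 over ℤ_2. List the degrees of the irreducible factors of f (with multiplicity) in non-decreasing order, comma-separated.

1, 1, 3

Roots in ℤ_2: f(0) = 0 → root; f(1) = 1.
Linear factors from roots: (z).
Complete factorization: f(z) = (z)^2·(z^3 + z + 1).
Factor degrees with multiplicity: 1 + 1 + 3 = 5.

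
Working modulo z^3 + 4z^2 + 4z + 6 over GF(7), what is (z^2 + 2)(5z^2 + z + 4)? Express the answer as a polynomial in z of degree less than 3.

6z + 3

Multiply in GF(7)[z]: (z^2 + 2)·(5z^2 + z + 4) = 5z^4 + z^3 + 2z + 1.
Reduce using z^3 ≡ 3z^2 + 3z + 1 (mod z^3 + 4z^2 + 4z + 6).
Reduced: 6z + 3.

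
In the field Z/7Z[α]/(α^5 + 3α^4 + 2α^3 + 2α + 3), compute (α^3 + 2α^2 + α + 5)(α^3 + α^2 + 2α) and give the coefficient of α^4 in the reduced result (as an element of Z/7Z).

Multiply in Z/7Z[α]: (α^3 + 2α^2 + α + 5)·(α^3 + α^2 + 2α) = α^6 + 3α^5 + 5α^4 + 3α^3 + 3α.
Reduce using α^5 ≡ 4α^4 + 5α^3 + 5α + 4 (mod α^5 + 3α^4 + 2α^3 + 2α + 3).
Reduced: 3α^4 + 3α^3 + 5α^2.

3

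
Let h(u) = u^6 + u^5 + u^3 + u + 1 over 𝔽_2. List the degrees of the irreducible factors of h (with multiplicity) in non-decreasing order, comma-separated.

2, 2, 2

Roots in 𝔽_2: h(0) = 1; h(1) = 1.
Complete factorization: h(u) = (u^2 + u + 1)^3.
Factor degrees with multiplicity: 2 + 2 + 2 = 6.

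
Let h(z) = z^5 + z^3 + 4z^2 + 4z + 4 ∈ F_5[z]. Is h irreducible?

Yes

Check for roots in F_5: h(0) = 4; h(1) = 4; h(2) = 3; h(3) = 2; h(4) = 2.
No roots, so no linear factors.
Degree-2 irreducible divisors: test the 10 monic irreducibles of degree 2 over GF(5).
None of them divide h (all give nonzero remainder).
No irreducible factor of degree ≤ 2 exists, so h is irreducible over GF(5).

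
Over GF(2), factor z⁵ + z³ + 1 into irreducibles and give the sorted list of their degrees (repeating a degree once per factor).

Write f(z) = z⁵ + z³ + 1.
Roots in GF(2): f(0) = 1; f(1) = 1.
Complete factorization: f(z) = (z⁵ + z³ + 1).
Factor degrees with multiplicity: 5 = 5.

5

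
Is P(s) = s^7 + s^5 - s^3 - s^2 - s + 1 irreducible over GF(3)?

Check for roots in GF(3): P(0) = 1; P(1) = 0 → root; P(2) = 0 → root.
P(1) = 0, so (s − 1) divides P(s); P is reducible.

No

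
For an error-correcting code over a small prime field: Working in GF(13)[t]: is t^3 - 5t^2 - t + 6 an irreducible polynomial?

Yes

Write P(t) = t^3 - 5t^2 - t + 6.
Check each element of GF(13) for a root: P(0)=6, P(1)=1, P(2)=5, P(3)=11, P(4)=12, P(5)=1, P(6)=10, P(7)=6, P(8)=8, P(9)=9, P(10)=2, P(11)=6, P(12)=1.
No roots. A degree-3 polynomial over a field with no linear factor is irreducible.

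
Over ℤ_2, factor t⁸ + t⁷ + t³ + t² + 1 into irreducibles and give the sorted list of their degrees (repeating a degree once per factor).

8

Write f(t) = t⁸ + t⁷ + t³ + t² + 1.
Roots in ℤ_2: f(0) = 1; f(1) = 1.
Complete factorization: f(t) = (t⁸ + t⁷ + t³ + t² + 1).
Factor degrees with multiplicity: 8 = 8.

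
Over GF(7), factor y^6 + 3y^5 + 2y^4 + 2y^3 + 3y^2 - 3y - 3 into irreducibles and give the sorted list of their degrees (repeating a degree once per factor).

3, 3

Write h(y) = y^6 + 3y^5 + 2y^4 + 2y^3 + 3y^2 - 3y - 3.
Complete factorization: h(y) = (y^3 - 2y^2 + 2y + 1)·(y^3 - 2y^2 + 3y - 3).
Factor degrees with multiplicity: 3 + 3 = 6.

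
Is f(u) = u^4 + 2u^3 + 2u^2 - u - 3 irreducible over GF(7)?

Check for roots in GF(7): f(0) = 4; f(1) = 1; f(2) = 0 → root; f(3) = 0 → root; f(4) = 3; f(5) = 0 → root; f(6) = 6.
f(2) = 0, so (u − 2) divides f(u); f is reducible.

No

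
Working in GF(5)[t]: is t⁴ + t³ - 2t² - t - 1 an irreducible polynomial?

Write h(t) = t⁴ + t³ - 2t² - t - 1.
Check for roots in GF(5): h(0) = 4; h(1) = 3; h(2) = 3; h(3) = 1; h(4) = 3.
No roots, so no linear factors.
Degree-2 irreducible divisors: test the 10 monic irreducibles of degree 2 over GF(5).
None of them divide h (all give nonzero remainder).
No irreducible factor of degree ≤ 2 exists, so h is irreducible over GF(5).

Yes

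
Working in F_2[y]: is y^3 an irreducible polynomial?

Write h(y) = y^3.
Check for roots in F_2: h(0) = 0 → root; h(1) = 1.
h(0) = 0, so (y) divides h(y); h is reducible.

No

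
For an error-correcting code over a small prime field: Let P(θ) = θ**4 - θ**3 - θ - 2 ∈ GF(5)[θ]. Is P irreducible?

Check for roots in GF(5): P(0) = 3; P(1) = 2; P(2) = 4; P(3) = 4; P(4) = 1.
No roots, so no linear factors.
Degree-2 irreducible divisors: test the 10 monic irreducibles of degree 2 over GF(5).
None of them divide P (all give nonzero remainder).
No irreducible factor of degree ≤ 2 exists, so P is irreducible over GF(5).

Yes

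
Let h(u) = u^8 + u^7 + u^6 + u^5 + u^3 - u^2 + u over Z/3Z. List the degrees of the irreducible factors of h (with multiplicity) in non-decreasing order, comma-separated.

Roots in Z/3Z: h(0) = 0 → root; h(1) = 2; h(2) = 0 → root.
Linear factors from roots: (u), (u + 1).
Complete factorization: h(u) = (u)·(u + 1)·(u^3 + u^2 - 1)·(u^3 - u^2 - u - 1).
Factor degrees with multiplicity: 1 + 1 + 3 + 3 = 8.

1, 1, 3, 3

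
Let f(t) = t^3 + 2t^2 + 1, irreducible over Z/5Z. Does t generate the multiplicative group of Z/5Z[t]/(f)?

No

|GF(5^3)^×| = 5^3 − 1 = 124. Prime factorization: 124 = 2^2·31.
f is primitive ⇔ t has order 124 in GF(5)[t]/(f), i.e. t^(124/q) ≠ 1 for each prime q | 124.
t^(62) mod f = 1
t^(4) mod f = 4t^2 + 4t + 2.
Since t^(62) = 1, the order of t divides 62 < 124; not primitive.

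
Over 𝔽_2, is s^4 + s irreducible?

No

Write f(s) = s^4 + s.
Check for roots in 𝔽_2: f(0) = 0 → root; f(1) = 0 → root.
f(0) = 0, so (s) divides f(s); f is reducible.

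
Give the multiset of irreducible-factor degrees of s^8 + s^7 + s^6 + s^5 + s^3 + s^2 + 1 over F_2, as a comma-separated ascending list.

2, 2, 4

Write g(s) = s^8 + s^7 + s^6 + s^5 + s^3 + s^2 + 1.
Roots in F_2: g(0) = 1; g(1) = 1.
Complete factorization: g(s) = (s^2 + s + 1)^2·(s^4 + s^3 + 1).
Factor degrees with multiplicity: 2 + 2 + 4 = 8.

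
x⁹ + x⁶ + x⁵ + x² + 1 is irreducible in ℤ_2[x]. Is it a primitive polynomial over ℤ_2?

Write f(x) = x⁹ + x⁶ + x⁵ + x² + 1.
|GF(2^9)^×| = 2^9 − 1 = 511. Prime factorization: 511 = 7·73.
f is primitive ⇔ x has order 511 in GF(2)[x]/(f), i.e. x^(511/q) ≠ 1 for each prime q | 511.
x^(73) mod f = 1
x^(7) mod f = x⁷.
Since x^(73) = 1, the order of x divides 73 < 511; not primitive.

No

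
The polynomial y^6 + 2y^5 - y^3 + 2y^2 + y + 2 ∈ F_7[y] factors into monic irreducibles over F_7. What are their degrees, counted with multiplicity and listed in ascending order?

Write f(y) = y^6 + 2y^5 - y^3 + 2y^2 + y + 2.
Linear factors from roots: (y - 1), (y - 3), (y + 3).
Complete factorization: f(y) = (y - 1)·(y - 3)^2·(y + 3)^3.
Factor degrees with multiplicity: 1 + 1 + 1 + 1 + 1 + 1 = 6.

1, 1, 1, 1, 1, 1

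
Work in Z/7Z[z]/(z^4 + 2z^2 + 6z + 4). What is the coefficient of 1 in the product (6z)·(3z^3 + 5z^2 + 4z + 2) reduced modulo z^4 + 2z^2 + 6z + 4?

Multiply in Z/7Z[z]: (6z)·(3z^3 + 5z^2 + 4z + 2) = 4z^4 + 2z^3 + 3z^2 + 5z.
Reduce using z^4 ≡ 5z^2 + z + 3 (mod z^4 + 2z^2 + 6z + 4).
Reduced: 2z^3 + 2z^2 + 2z + 5.

5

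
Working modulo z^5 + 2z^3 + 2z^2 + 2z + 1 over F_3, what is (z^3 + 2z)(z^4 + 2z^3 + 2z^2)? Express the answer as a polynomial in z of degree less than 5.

z^4 + 1

Multiply in F_3[z]: (z^3 + 2z)·(z^4 + 2z^3 + 2z^2) = z^7 + 2z^6 + z^5 + z^4 + z^3.
Reduce using z^5 ≡ z^3 + z^2 + z + 2 (mod z^5 + 2z^3 + 2z^2 + 2z + 1).
Reduced: z^4 + 1.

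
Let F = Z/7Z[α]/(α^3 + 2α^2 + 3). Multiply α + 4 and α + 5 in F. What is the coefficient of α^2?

1

Multiply in Z/7Z[α]: (α + 4)·(α + 5) = α^2 + 2α + 6.
Reduced: α^2 + 2α + 6.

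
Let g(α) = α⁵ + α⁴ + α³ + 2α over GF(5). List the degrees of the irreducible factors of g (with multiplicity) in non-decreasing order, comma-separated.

Roots in GF(5): g(0) = 0 → root; g(1) = 0 → root; g(2) = 0 → root; g(3) = 2; g(4) = 2.
Linear factors from roots: (α), (α + 4), (α + 3).
Complete factorization: g(α) = (α)·(α + 3)·(α + 4)·(α² + 4α + 1).
Factor degrees with multiplicity: 1 + 1 + 1 + 2 = 5.

1, 1, 1, 2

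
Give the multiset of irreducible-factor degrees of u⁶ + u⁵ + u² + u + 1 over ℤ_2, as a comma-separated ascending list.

6

Write f(u) = u⁶ + u⁵ + u² + u + 1.
Roots in ℤ_2: f(0) = 1; f(1) = 1.
Complete factorization: f(u) = (u⁶ + u⁵ + u² + u + 1).
Factor degrees with multiplicity: 6 = 6.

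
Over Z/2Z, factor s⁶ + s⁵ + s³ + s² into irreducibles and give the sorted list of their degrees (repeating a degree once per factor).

1, 1, 1, 1, 2

Write g(s) = s⁶ + s⁵ + s³ + s².
Roots in Z/2Z: g(0) = 0 → root; g(1) = 0 → root.
Linear factors from roots: (s), (s + 1).
Complete factorization: g(s) = (s)^2·(s + 1)^2·(s² + s + 1).
Factor degrees with multiplicity: 1 + 1 + 1 + 1 + 2 = 6.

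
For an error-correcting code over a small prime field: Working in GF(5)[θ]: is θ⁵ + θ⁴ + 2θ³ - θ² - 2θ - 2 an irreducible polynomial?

Yes

Write h(θ) = θ⁵ + θ⁴ + 2θ³ - θ² - 2θ - 2.
Check for roots in GF(5): h(0) = 3; h(1) = 4; h(2) = 4; h(3) = 1; h(4) = 2.
No roots, so no linear factors.
Degree-2 irreducible divisors: test the 10 monic irreducibles of degree 2 over GF(5).
None of them divide h (all give nonzero remainder).
No irreducible factor of degree ≤ 2 exists, so h is irreducible over GF(5).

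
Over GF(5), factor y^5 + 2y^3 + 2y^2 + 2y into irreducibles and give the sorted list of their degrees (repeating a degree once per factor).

Write g(y) = y^5 + 2y^3 + 2y^2 + 2y.
Roots in GF(5): g(0) = 0 → root; g(1) = 2; g(2) = 0 → root; g(3) = 1; g(4) = 2.
Linear factors from roots: (y), (y + 3).
Complete factorization: g(y) = (y)·(y + 3)·(y^3 + 2y^2 + y + 4).
Factor degrees with multiplicity: 1 + 1 + 3 = 5.

1, 1, 3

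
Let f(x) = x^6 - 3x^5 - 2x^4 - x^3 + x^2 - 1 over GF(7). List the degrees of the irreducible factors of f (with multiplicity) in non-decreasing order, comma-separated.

Complete factorization: f(x) = (x^6 - 3x^5 - 2x^4 - x^3 + x^2 - 1).
Factor degrees with multiplicity: 6 = 6.

6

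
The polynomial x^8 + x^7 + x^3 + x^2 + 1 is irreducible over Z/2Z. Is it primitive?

Yes

Write f(x) = x^8 + x^7 + x^3 + x^2 + 1.
|GF(2^8)^×| = 2^8 − 1 = 255. Prime factorization: 255 = 3·5·17.
f is primitive ⇔ x has order 255 in GF(2)[x]/(f), i.e. x^(255/q) ≠ 1 for each prime q | 255.
x^(85) mod f = x^6 + x^3 + x^2 + x.
x^(51) mod f = x^5 + x^4 + x^2 + 1.
x^(15) mod f = x^7 + x^6 + x^4 + x^3.
None equal 1, so x has full order 255; f is primitive.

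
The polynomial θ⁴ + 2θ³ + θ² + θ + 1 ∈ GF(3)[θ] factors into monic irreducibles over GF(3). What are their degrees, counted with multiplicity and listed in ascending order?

1, 1, 2

Write f(θ) = θ⁴ + 2θ³ + θ² + θ + 1.
Roots in GF(3): f(0) = 1; f(1) = 0 → root; f(2) = 0 → root.
Linear factors from roots: (θ + 2), (θ + 1).
Complete factorization: f(θ) = (θ + 1)·(θ + 2)·(θ² + 2θ + 2).
Factor degrees with multiplicity: 1 + 1 + 2 = 4.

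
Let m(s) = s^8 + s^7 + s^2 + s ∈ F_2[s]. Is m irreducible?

No

Check for roots in F_2: m(0) = 0 → root; m(1) = 0 → root.
m(0) = 0, so (s) divides m(s); m is reducible.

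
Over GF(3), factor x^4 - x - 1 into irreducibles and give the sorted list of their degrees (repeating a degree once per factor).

Write f(x) = x^4 - x - 1.
Roots in GF(3): f(0) = 2; f(1) = 2; f(2) = 1.
Complete factorization: f(x) = (x^4 - x - 1).
Factor degrees with multiplicity: 4 = 4.

4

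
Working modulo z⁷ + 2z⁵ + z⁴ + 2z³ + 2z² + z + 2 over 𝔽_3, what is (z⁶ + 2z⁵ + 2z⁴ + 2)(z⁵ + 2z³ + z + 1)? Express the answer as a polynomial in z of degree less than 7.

z^5 + 2z^4 + z + 2

Multiply in 𝔽_3[z]: (z⁶ + 2z⁵ + 2z⁴ + 2)·(z⁵ + 2z³ + z + 1) = z¹¹ + 2z¹⁰ + z⁹ + z⁸ + 2z⁷ + 2z⁴ + z³ + 2z + 2.
Reduce using z⁷ ≡ z⁵ + 2z⁴ + z³ + z² + 2z + 1 (mod z⁷ + 2z⁵ + z⁴ + 2z³ + 2z² + z + 2).
Reduced: z⁵ + 2z⁴ + z + 2.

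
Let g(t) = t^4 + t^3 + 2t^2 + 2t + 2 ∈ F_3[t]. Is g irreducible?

Yes

Check for roots in F_3: g(0) = 2; g(1) = 2; g(2) = 2.
No roots, so no linear factors.
Monic irreducibles of degree 2 over GF(3): t^2 + 1, t^2 + t + 2, t^2 + 2t + 2.
None of them divide g (all give nonzero remainder).
No irreducible factor of degree ≤ 2 exists, so g is irreducible over GF(3).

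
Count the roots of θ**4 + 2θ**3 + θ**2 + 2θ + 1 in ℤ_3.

0

Write h(θ) = θ**4 + 2θ**3 + θ**2 + 2θ + 1.
Evaluate at each of the 3 elements of ℤ_3:
h(0) = 1; h(1) = 1; h(2) = 2.
No element is a root.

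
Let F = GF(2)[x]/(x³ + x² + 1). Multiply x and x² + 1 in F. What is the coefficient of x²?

1

Multiply in GF(2)[x]: (x)·(x² + 1) = x³ + x.
Reduce using x³ ≡ x² + 1 (mod x³ + x² + 1).
Reduced: x² + x + 1.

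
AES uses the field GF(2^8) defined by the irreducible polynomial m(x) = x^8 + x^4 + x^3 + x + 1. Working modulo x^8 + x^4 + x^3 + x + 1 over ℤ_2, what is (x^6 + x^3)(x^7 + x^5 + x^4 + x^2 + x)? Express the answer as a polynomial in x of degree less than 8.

Multiply in ℤ_2[x]: (x^6 + x^3)·(x^7 + x^5 + x^4 + x^2 + x) = x^13 + x^11 + x^5 + x^4.
Reduce using x^8 ≡ x^4 + x^3 + x + 1 (mod x^8 + x^4 + x^3 + x + 1).
Reduced: x^7 + x^5 + x^2 + 1.

x^7 + x^5 + x^2 + 1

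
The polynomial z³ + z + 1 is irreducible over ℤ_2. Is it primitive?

Write f(z) = z³ + z + 1.
|GF(2^3)^×| = 2^3 − 1 = 7. Prime factorization: 7 = 7.
f is primitive ⇔ z has order 7 in GF(2)[z]/(f), i.e. z^(7/q) ≠ 1 for each prime q | 7.
z^(1) mod f = z.
None equal 1, so z has full order 7; f is primitive.

Yes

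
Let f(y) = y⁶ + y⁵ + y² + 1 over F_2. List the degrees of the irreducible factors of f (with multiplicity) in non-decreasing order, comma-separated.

Roots in F_2: f(0) = 1; f(1) = 0 → root.
Linear factors from roots: (y + 1).
Complete factorization: f(y) = (y + 1)·(y² + y + 1)·(y³ + y² + 1).
Factor degrees with multiplicity: 1 + 2 + 3 = 6.

1, 2, 3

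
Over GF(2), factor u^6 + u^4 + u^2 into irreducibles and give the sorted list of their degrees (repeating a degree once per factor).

1, 1, 2, 2

Write f(u) = u^6 + u^4 + u^2.
Roots in GF(2): f(0) = 0 → root; f(1) = 1.
Linear factors from roots: (u).
Complete factorization: f(u) = (u)^2·(u^2 + u + 1)^2.
Factor degrees with multiplicity: 1 + 1 + 2 + 2 = 6.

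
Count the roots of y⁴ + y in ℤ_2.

2

Write g(y) = y⁴ + y.
Evaluate at each of the 2 elements of ℤ_2:
g(0) = 0 → root; g(1) = 0 → root.
Roots: {0, 1}.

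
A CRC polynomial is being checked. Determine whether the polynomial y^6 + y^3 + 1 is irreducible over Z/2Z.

Write m(y) = y^6 + y^3 + 1.
Check for roots in Z/2Z: m(0) = 1; m(1) = 1.
No roots, so no linear factors.
Monic irreducibles of degree 2 over GF(2): y^2 + y + 1.
None of them divide m (all give nonzero remainder).
Monic irreducibles of degree 3 over GF(2): y^3 + y + 1, y^3 + y^2 + 1.
None of them divide m (all give nonzero remainder).
No irreducible factor of degree ≤ 3 exists, so m is irreducible over GF(2).

Yes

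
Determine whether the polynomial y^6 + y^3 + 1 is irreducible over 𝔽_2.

Yes

Write g(y) = y^6 + y^3 + 1.
Check for roots in 𝔽_2: g(0) = 1; g(1) = 1.
No roots, so no linear factors.
Monic irreducibles of degree 2 over GF(2): y^2 + y + 1.
None of them divide g (all give nonzero remainder).
Monic irreducibles of degree 3 over GF(2): y^3 + y + 1, y^3 + y^2 + 1.
None of them divide g (all give nonzero remainder).
No irreducible factor of degree ≤ 3 exists, so g is irreducible over GF(2).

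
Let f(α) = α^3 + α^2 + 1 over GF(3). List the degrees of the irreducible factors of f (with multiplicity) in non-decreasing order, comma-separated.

Roots in GF(3): f(0) = 1; f(1) = 0 → root; f(2) = 1.
Linear factors from roots: (α - 1).
Complete factorization: f(α) = (α - 1)·(α^2 - α - 1).
Factor degrees with multiplicity: 1 + 2 = 3.

1, 2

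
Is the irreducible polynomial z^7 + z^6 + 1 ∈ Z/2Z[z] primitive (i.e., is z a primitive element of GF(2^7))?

Yes

Write f(z) = z^7 + z^6 + 1.
|GF(2^7)^×| = 2^7 − 1 = 127. Prime factorization: 127 = 127.
f is primitive ⇔ z has order 127 in GF(2)[z]/(f), i.e. z^(127/q) ≠ 1 for each prime q | 127.
z^(1) mod f = z.
None equal 1, so z has full order 127; f is primitive.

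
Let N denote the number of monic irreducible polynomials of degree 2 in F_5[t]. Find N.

10

Gauss's count: N_{5}(2) = (1/2) Σ_{d|2} μ(2/d)·5^d.
Divisors of 2: 1, 2; μ(2/d) for each: -1, 1.
Σ = − 5^1 + 5^2 = 20.
N = 20/2 = 10.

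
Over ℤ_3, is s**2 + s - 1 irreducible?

Yes

Write f(s) = s**2 + s - 1.
Check for roots in ℤ_3: f(0) = 2; f(1) = 1; f(2) = 2.
No roots. A degree-2 polynomial over a field with no linear factor is irreducible.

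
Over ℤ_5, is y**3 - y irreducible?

Write P(y) = y**3 - y.
Check for roots in ℤ_5: P(0) = 0 → root; P(1) = 0 → root; P(2) = 1; P(3) = 4; P(4) = 0 → root.
P(0) = 0, so (y) divides P(y); P is reducible.

No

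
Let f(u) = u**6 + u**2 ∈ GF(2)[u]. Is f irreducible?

Check for roots in GF(2): f(0) = 0 → root; f(1) = 0 → root.
f(0) = 0, so (u) divides f(u); f is reducible.

No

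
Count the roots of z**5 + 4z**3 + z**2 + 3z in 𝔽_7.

2

Write P(z) = z**5 + 4z**3 + z**2 + 3z.
Evaluate at each of the 7 elements of 𝔽_7:
P(0) = 0 → root; P(1) = 2; P(2) = 4; P(3) = 5; P(4) = 6; P(5) = 4; P(6) = 0 → root.
Roots: {0, 6}.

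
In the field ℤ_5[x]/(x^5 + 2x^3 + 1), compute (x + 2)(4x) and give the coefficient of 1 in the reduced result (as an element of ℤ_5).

Multiply in ℤ_5[x]: (x + 2)·(4x) = 4x^2 + 3x.
Reduced: 4x^2 + 3x.

0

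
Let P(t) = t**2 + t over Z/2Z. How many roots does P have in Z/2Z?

Evaluate at each of the 2 elements of Z/2Z:
P(0) = 0 → root; P(1) = 0 → root.
Roots: {0, 1}.

2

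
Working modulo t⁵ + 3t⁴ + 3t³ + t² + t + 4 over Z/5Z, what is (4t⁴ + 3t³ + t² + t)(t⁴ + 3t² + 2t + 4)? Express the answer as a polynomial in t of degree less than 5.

Multiply in Z/5Z[t]: (4t⁴ + 3t³ + t² + t)·(t⁴ + 3t² + 2t + 4) = 4t⁸ + 3t⁷ + 3t⁶ + 3t⁵ + 2t³ + t² + 4t.
Reduce using t⁵ ≡ 2t⁴ + 2t³ + 4t² + 4t + 1 (mod t⁵ + 3t⁴ + 3t³ + t² + t + 4).
Reduced: t³ + 2t² + 2.

t^3 + 2t^2 + 2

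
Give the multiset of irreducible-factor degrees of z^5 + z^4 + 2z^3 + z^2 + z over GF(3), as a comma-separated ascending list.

1, 1, 1, 2

Write h(z) = z^5 + z^4 + 2z^3 + z^2 + z.
Roots in GF(3): h(0) = 0 → root; h(1) = 0 → root; h(2) = 1.
Linear factors from roots: (z), (z + 2).
Complete factorization: h(z) = (z)·(z + 2)^2·(z^2 + 1).
Factor degrees with multiplicity: 1 + 1 + 1 + 2 = 5.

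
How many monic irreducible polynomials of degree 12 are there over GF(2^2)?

The number of monic irreducibles of degree 12 over GF(4) is (1/12)·Σ_{d∣12} μ(12/d) 4^d.
Divisors of 12: 1, 2, 3, 4, 6, 12; μ(12/d) for each: 0, 1, 0, -1, -1, 1.
Σ = 4^2 − 4^4 − 4^6 + 4^12 = 16772880.
N = 16772880/12 = 1397740.

1397740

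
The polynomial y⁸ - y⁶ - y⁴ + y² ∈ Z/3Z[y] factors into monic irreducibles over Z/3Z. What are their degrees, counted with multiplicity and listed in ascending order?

Write f(y) = y⁸ - y⁶ - y⁴ + y².
Roots in Z/3Z: f(0) = 0 → root; f(1) = 0 → root; f(2) = 0 → root.
Linear factors from roots: (y), (y - 1), (y + 1).
Complete factorization: f(y) = (y)^2·(y + 1)^2·(y - 1)^2·(y² + 1).
Factor degrees with multiplicity: 1 + 1 + 1 + 1 + 1 + 1 + 2 = 8.

1, 1, 1, 1, 1, 1, 2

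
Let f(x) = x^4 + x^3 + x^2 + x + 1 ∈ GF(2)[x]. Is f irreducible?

Yes

Check for roots in GF(2): f(0) = 1; f(1) = 1.
No roots, so no linear factors.
Monic irreducibles of degree 2 over GF(2): x^2 + x + 1.
None of them divide f (all give nonzero remainder).
No irreducible factor of degree ≤ 2 exists, so f is irreducible over GF(2).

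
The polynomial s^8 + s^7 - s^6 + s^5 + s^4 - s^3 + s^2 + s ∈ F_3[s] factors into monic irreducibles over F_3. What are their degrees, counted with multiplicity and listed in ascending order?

1, 1, 3, 3

Write g(s) = s^8 + s^7 - s^6 + s^5 + s^4 - s^3 + s^2 + s.
Roots in F_3: g(0) = 0 → root; g(1) = 1; g(2) = 0 → root.
Linear factors from roots: (s), (s + 1).
Complete factorization: g(s) = (s)·(s + 1)·(s^3 + s^2 + s - 1)·(s^3 - s^2 - s - 1).
Factor degrees with multiplicity: 1 + 1 + 3 + 3 = 8.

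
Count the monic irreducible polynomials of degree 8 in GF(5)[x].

x^(5^8) − x is the product of all monic irreducibles of degree dividing 8; Möbius inversion gives N = (1/8) Σ μ(8/d)·5^d.
Divisors of 8: 1, 2, 4, 8; μ(8/d) for each: 0, 0, -1, 1.
Σ = − 5^4 + 5^8 = 390000.
N = 390000/8 = 48750.

48750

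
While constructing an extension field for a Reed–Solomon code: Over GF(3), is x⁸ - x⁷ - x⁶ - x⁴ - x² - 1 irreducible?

Yes

Write g(x) = x⁸ - x⁷ - x⁶ - x⁴ - x² - 1.
Check for roots in GF(3): g(0) = 2; g(1) = 2; g(2) = 1.
No roots, so no linear factors.
Monic irreducibles of degree 2 over GF(3): x² + 1, x² + x - 1, x² - x - 1.
None of them divide g (all give nonzero remainder).
Degree-3 irreducible divisors: test the 8 monic irreducibles of degree 3 over GF(3).
None of them divide g (all give nonzero remainder).
Degree-4 irreducible divisors: test the 18 monic irreducibles of degree 4 over GF(3).
None of them divide g (all give nonzero remainder).
No irreducible factor of degree ≤ 4 exists, so g is irreducible over GF(3).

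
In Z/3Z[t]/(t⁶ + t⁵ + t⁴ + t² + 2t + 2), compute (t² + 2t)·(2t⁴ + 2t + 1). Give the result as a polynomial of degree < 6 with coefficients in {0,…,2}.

2t^5 + t^4 + 2t^3 + t + 2

Multiply in Z/3Z[t]: (t² + 2t)·(2t⁴ + 2t + 1) = 2t⁶ + t⁵ + 2t³ + 2t² + 2t.
Reduce using t⁶ ≡ 2t⁵ + 2t⁴ + 2t² + t + 1 (mod t⁶ + t⁵ + t⁴ + t² + 2t + 2).
Reduced: 2t⁵ + t⁴ + 2t³ + t + 2.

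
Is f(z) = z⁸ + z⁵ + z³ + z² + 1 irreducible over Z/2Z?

Check for roots in Z/2Z: f(0) = 1; f(1) = 1.
No roots, so no linear factors.
Monic irreducibles of degree 2 over GF(2): z² + z + 1.
None of them divide f (all give nonzero remainder).
Monic irreducibles of degree 3 over GF(2): z³ + z + 1, z³ + z² + 1.
None of them divide f (all give nonzero remainder).
Monic irreducibles of degree 4 over GF(2): z⁴ + z + 1, z⁴ + z³ + 1, z⁴ + z³ + z² + z + 1.
None of them divide f (all give nonzero remainder).
No irreducible factor of degree ≤ 4 exists, so f is irreducible over GF(2).

Yes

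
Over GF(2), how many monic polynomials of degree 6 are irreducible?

9

x^(2^6) − x is the product of all monic irreducibles of degree dividing 6; Möbius inversion gives N = (1/6) Σ μ(6/d)·2^d.
Divisors of 6: 1, 2, 3, 6; μ(6/d) for each: 1, -1, -1, 1.
Σ = 2^1 − 2^2 − 2^3 + 2^6 = 54.
N = 54/6 = 9.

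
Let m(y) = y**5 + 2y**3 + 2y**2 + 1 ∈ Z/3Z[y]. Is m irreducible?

Check for roots in Z/3Z: m(0) = 1; m(1) = 0 → root; m(2) = 0 → root.
m(1) = 0, so (y − 1) divides m(y); m is reducible.

No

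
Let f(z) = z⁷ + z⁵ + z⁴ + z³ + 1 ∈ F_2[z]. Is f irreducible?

Check for roots in F_2: f(0) = 1; f(1) = 1.
No roots, so no linear factors.
Monic irreducibles of degree 2 over GF(2): z² + z + 1.
None of them divide f (all give nonzero remainder).
Monic irreducibles of degree 3 over GF(2): z³ + z + 1, z³ + z² + 1.
None of them divide f (all give nonzero remainder).
No irreducible factor of degree ≤ 3 exists, so f is irreducible over GF(2).

Yes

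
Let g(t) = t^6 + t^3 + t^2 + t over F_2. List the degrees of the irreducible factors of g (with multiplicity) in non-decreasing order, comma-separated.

1, 1, 1, 3

Roots in F_2: g(0) = 0 → root; g(1) = 0 → root.
Linear factors from roots: (t), (t + 1).
Complete factorization: g(t) = (t)·(t + 1)^2·(t^3 + t + 1).
Factor degrees with multiplicity: 1 + 1 + 1 + 3 = 6.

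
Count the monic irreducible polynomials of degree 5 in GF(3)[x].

48

x^(3^5) − x is the product of all monic irreducibles of degree dividing 5; Möbius inversion gives N = (1/5) Σ μ(5/d)·3^d.
Divisors of 5: 1, 5; μ(5/d) for each: -1, 1.
Σ = − 3^1 + 3^5 = 240.
N = 240/5 = 48.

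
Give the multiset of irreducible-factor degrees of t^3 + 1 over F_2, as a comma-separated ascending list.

Write f(t) = t^3 + 1.
Roots in F_2: f(0) = 1; f(1) = 0 → root.
Linear factors from roots: (t + 1).
Complete factorization: f(t) = (t + 1)·(t^2 + t + 1).
Factor degrees with multiplicity: 1 + 2 = 3.

1, 2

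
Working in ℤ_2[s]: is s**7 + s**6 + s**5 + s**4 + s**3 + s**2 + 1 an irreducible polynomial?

Yes

Write h(s) = s**7 + s**6 + s**5 + s**4 + s**3 + s**2 + 1.
Check for roots in ℤ_2: h(0) = 1; h(1) = 1.
No roots, so no linear factors.
Monic irreducibles of degree 2 over GF(2): s**2 + s + 1.
None of them divide h (all give nonzero remainder).
Monic irreducibles of degree 3 over GF(2): s**3 + s + 1, s**3 + s**2 + 1.
None of them divide h (all give nonzero remainder).
No irreducible factor of degree ≤ 3 exists, so h is irreducible over GF(2).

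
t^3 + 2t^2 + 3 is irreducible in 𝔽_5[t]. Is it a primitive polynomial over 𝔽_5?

Write f(t) = t^3 + 2t^2 + 3.
|GF(5^3)^×| = 5^3 − 1 = 124. Prime factorization: 124 = 2^2·31.
f is primitive ⇔ t has order 124 in GF(5)[t]/(f), i.e. t^(124/q) ≠ 1 for each prime q | 124.
t^(62) mod f = 4.
t^(4) mod f = 4t^2 + 2t + 1.
None equal 1, so t has full order 124; f is primitive.

Yes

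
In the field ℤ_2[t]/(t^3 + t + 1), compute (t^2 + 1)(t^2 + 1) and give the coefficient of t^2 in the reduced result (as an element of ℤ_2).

1

Multiply in ℤ_2[t]: (t^2 + 1)·(t^2 + 1) = t^4 + 1.
Reduce using t^3 ≡ t + 1 (mod t^3 + t + 1).
Reduced: t^2 + t + 1.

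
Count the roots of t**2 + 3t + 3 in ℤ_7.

Write f(t) = t**2 + 3t + 3.
Evaluate at each of the 7 elements of ℤ_7:
f(0) = 3; f(1) = 0 → root; f(2) = 6; f(3) = 0 → root; f(4) = 3; f(5) = 1; f(6) = 1.
Roots: {1, 3}.

2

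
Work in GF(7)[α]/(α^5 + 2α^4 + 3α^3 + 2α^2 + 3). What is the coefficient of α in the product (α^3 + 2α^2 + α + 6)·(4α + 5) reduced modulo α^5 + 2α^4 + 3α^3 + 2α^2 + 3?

Multiply in GF(7)[α]: (α^3 + 2α^2 + α + 6)·(4α + 5) = 4α^4 + 6α^3 + α + 2.
Reduced: 4α^4 + 6α^3 + α + 2.

1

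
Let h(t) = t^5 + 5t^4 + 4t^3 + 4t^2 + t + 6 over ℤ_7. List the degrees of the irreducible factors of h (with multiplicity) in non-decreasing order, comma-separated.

Linear factors from roots: (t + 6), (t + 5).
Complete factorization: h(t) = (t + 5)·(t + 6)·(t^3 + t^2 + 5t + 3).
Factor degrees with multiplicity: 1 + 1 + 3 = 5.

1, 1, 3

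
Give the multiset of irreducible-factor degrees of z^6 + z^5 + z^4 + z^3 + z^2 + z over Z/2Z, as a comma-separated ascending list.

Write f(z) = z^6 + z^5 + z^4 + z^3 + z^2 + z.
Roots in Z/2Z: f(0) = 0 → root; f(1) = 0 → root.
Linear factors from roots: (z), (z + 1).
Complete factorization: f(z) = (z)·(z + 1)·(z^2 + z + 1)^2.
Factor degrees with multiplicity: 1 + 1 + 2 + 2 = 6.

1, 1, 2, 2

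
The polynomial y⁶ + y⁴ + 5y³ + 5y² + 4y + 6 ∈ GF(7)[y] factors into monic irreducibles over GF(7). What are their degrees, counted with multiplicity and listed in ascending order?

1, 1, 1, 1, 2

Write h(y) = y⁶ + y⁴ + 5y³ + 5y² + 4y + 6.
Linear factors from roots: (y + 5), (y + 4), (y + 3).
Complete factorization: h(y) = (y + 3)·(y + 4)·(y + 5)^2·(y² + 4y + 1).
Factor degrees with multiplicity: 1 + 1 + 1 + 1 + 2 = 6.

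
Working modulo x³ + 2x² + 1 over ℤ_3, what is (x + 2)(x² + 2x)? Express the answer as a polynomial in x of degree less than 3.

2x^2 + x + 2

Multiply in ℤ_3[x]: (x + 2)·(x² + 2x) = x³ + x² + x.
Reduce using x³ ≡ x² + 2 (mod x³ + 2x² + 1).
Reduced: 2x² + x + 2.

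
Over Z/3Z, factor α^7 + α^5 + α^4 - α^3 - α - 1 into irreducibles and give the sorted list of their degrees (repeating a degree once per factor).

Write h(α) = α^7 + α^5 + α^4 - α^3 - α - 1.
Roots in Z/3Z: h(0) = 2; h(1) = 0 → root; h(2) = 0 → root.
Linear factors from roots: (α - 1), (α + 1).
Complete factorization: h(α) = (α + 1)·(α - 1)^2·(α^2 + 1)·(α^2 + α - 1).
Factor degrees with multiplicity: 1 + 1 + 1 + 2 + 2 = 7.

1, 1, 1, 2, 2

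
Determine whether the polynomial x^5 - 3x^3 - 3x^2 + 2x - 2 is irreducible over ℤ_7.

Write m(x) = x^5 - 3x^3 - 3x^2 + 2x - 2.
Check for roots in ℤ_7: m(0) = 5; m(1) = 2; m(2) = 5; m(3) = 6; m(4) = 6; m(5) = 2; m(6) = 2.
No roots, so no linear factors.
Degree-2 irreducible divisors: test the 21 monic irreducibles of degree 2 over GF(7).
None of them divide m (all give nonzero remainder).
No irreducible factor of degree ≤ 2 exists, so m is irreducible over GF(7).

Yes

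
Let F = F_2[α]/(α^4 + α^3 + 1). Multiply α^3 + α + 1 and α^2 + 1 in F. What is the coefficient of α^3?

1

Multiply in F_2[α]: (α^3 + α + 1)·(α^2 + 1) = α^5 + α^2 + α + 1.
Reduce using α^4 ≡ α^3 + 1 (mod α^4 + α^3 + 1).
Reduced: α^3 + α^2.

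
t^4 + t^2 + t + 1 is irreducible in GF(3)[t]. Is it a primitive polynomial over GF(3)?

Write f(t) = t^4 + t^2 + t + 1.
|GF(3^4)^×| = 3^4 − 1 = 80. Prime factorization: 80 = 2^4·5.
f is primitive ⇔ t has order 80 in GF(3)[t]/(f), i.e. t^(80/q) ≠ 1 for each prime q | 80.
t^(40) mod f = 1
t^(16) mod f = t^3 + 2.
Since t^(40) = 1, the order of t divides 40 < 80; not primitive.

No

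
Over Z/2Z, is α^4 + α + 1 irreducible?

Yes

Write h(α) = α^4 + α + 1.
Check for roots in Z/2Z: h(0) = 1; h(1) = 1.
No roots, so no linear factors.
Monic irreducibles of degree 2 over GF(2): α^2 + α + 1.
None of them divide h (all give nonzero remainder).
No irreducible factor of degree ≤ 2 exists, so h is irreducible over GF(2).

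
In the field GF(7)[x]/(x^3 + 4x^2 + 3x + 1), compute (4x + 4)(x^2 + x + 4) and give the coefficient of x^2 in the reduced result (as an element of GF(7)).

Multiply in GF(7)[x]: (4x + 4)·(x^2 + x + 4) = 4x^3 + x^2 + 6x + 2.
Reduce using x^3 ≡ 3x^2 + 4x + 6 (mod x^3 + 4x^2 + 3x + 1).
Reduced: 6x^2 + x + 5.

6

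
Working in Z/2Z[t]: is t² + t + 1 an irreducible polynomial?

Yes

Write P(t) = t² + t + 1.
Check for roots in Z/2Z: P(0) = 1; P(1) = 1.
No roots. A degree-2 polynomial over a field with no linear factor is irreducible.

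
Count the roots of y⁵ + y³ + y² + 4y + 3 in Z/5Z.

Write h(y) = y⁵ + y³ + y² + 4y + 3.
Evaluate at each of the 5 elements of Z/5Z:
h(0) = 3; h(1) = 0 → root; h(2) = 0 → root; h(3) = 4; h(4) = 3.
Roots: {1, 2}.

2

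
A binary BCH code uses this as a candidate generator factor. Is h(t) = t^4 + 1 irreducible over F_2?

No

Check for roots in F_2: h(0) = 1; h(1) = 0 → root.
h(1) = 0, so (t − 1) divides h(t); h is reducible.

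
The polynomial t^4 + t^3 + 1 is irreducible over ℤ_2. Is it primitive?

Write f(t) = t^4 + t^3 + 1.
|GF(2^4)^×| = 2^4 − 1 = 15. Prime factorization: 15 = 3·5.
f is primitive ⇔ t has order 15 in GF(2)[t]/(f), i.e. t^(15/q) ≠ 1 for each prime q | 15.
t^(5) mod f = t^3 + t + 1.
t^(3) mod f = t^3.
None equal 1, so t has full order 15; f is primitive.

Yes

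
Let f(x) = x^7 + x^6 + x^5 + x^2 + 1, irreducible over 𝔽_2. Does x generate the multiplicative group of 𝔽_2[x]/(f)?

Yes

|GF(2^7)^×| = 2^7 − 1 = 127. Prime factorization: 127 = 127.
f is primitive ⇔ x has order 127 in GF(2)[x]/(f), i.e. x^(127/q) ≠ 1 for each prime q | 127.
x^(1) mod f = x.
None equal 1, so x has full order 127; f is primitive.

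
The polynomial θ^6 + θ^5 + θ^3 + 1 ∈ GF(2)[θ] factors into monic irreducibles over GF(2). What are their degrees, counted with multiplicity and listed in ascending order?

Write h(θ) = θ^6 + θ^5 + θ^3 + 1.
Roots in GF(2): h(0) = 1; h(1) = 0 → root.
Linear factors from roots: (θ + 1).
Complete factorization: h(θ) = (θ + 1)^3·(θ^3 + θ + 1).
Factor degrees with multiplicity: 1 + 1 + 1 + 3 = 6.

1, 1, 1, 3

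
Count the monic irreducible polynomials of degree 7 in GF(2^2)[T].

2340

x^(4^7) − x is the product of all monic irreducibles of degree dividing 7; Möbius inversion gives N = (1/7) Σ μ(7/d)·4^d.
Divisors of 7: 1, 7; μ(7/d) for each: -1, 1.
Σ = − 4^1 + 4^7 = 16380.
N = 16380/7 = 2340.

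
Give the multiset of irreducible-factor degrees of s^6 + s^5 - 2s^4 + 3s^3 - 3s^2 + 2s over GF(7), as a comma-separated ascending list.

Write f(s) = s^6 + s^5 - 2s^4 + 3s^3 - 3s^2 + 2s.
Linear factors from roots: (s), (s + 3).
Complete factorization: f(s) = (s)·(s + 3)·(s^2 + 1)·(s^2 - 2s + 3).
Factor degrees with multiplicity: 1 + 1 + 2 + 2 = 6.

1, 1, 2, 2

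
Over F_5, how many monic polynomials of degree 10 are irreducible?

976248

Gauss's count: N_{5}(10) = (1/10) Σ_{d|10} μ(10/d)·5^d.
Divisors of 10: 1, 2, 5, 10; μ(10/d) for each: 1, -1, -1, 1.
Σ = 5^1 − 5^2 − 5^5 + 5^10 = 9762480.
N = 9762480/10 = 976248.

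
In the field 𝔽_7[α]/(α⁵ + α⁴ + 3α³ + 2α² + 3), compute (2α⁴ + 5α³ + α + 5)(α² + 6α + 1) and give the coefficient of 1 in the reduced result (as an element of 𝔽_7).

2

Multiply in 𝔽_7[α]: (2α⁴ + 5α³ + α + 5)·(α² + 6α + 1) = 2α⁶ + 3α⁵ + 4α⁴ + 6α³ + 4α² + 3α + 5.
Reduce using α⁵ ≡ 6α⁴ + 4α³ + 5α² + 4 (mod α⁵ + α⁴ + 3α³ + 2α² + 3).
Reduced: 4α⁴ + 6α³ + 2α² + 4α + 2.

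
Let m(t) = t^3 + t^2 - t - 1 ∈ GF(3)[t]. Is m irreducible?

No

Check for roots in GF(3): m(0) = 2; m(1) = 0 → root; m(2) = 0 → root.
m(1) = 0, so (t − 1) divides m(t); m is reducible.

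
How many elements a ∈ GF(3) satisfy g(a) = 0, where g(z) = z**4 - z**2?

3

Evaluate at each of the 3 elements of GF(3):
g(0) = 0 → root; g(1) = 0 → root; g(2) = 0 → root.
Roots: {0, 1, 2}.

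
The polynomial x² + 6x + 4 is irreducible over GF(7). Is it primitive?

No

Write f(x) = x² + 6x + 4.
|GF(7^2)^×| = 7^2 − 1 = 48. Prime factorization: 48 = 2^4·3.
f is primitive ⇔ x has order 48 in GF(7)[x]/(f), i.e. x^(48/q) ≠ 1 for each prime q | 48.
x^(24) mod f = 1
x^(16) mod f = 2.
Since x^(24) = 1, the order of x divides 24 < 48; not primitive.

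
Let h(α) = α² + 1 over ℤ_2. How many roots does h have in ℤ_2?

Evaluate at each of the 2 elements of ℤ_2:
h(0) = 1; h(1) = 0 → root.
Roots: {1}.

1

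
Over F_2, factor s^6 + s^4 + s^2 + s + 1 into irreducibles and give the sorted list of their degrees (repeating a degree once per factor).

6

Write g(s) = s^6 + s^4 + s^2 + s + 1.
Roots in F_2: g(0) = 1; g(1) = 1.
Complete factorization: g(s) = (s^6 + s^4 + s^2 + s + 1).
Factor degrees with multiplicity: 6 = 6.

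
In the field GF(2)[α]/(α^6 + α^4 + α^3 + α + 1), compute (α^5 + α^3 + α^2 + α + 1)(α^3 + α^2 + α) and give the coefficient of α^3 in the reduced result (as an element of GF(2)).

Multiply in GF(2)[α]: (α^5 + α^3 + α^2 + α + 1)·(α^3 + α^2 + α) = α^8 + α^7 + α^4 + α^3 + α.
Reduce using α^6 ≡ α^4 + α^3 + α + 1 (mod α^6 + α^4 + α^3 + α + 1).
Reduced: α^4 + α^3 + α + 1.

1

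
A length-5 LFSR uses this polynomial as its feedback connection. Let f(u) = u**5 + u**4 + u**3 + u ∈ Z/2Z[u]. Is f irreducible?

No

Check for roots in Z/2Z: f(0) = 0 → root; f(1) = 0 → root.
f(0) = 0, so (u) divides f(u); f is reducible.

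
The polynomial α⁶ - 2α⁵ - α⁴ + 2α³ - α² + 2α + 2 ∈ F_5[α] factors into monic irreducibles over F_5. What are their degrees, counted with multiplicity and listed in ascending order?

Write f(α) = α⁶ - 2α⁵ - α⁴ + 2α³ - α² + 2α + 2.
Roots in F_5: f(0) = 2; f(1) = 3; f(2) = 2; f(3) = 0 → root; f(4) = 4.
Linear factors from roots: (α + 2).
Complete factorization: f(α) = (α + 2)^2·(α² + α + 2)·(α² - 2α - 1).
Factor degrees with multiplicity: 1 + 1 + 2 + 2 = 6.

1, 1, 2, 2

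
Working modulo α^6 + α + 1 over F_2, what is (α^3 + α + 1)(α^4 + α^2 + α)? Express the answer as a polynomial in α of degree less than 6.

α^3 + α^2

Multiply in F_2[α]: (α^3 + α + 1)·(α^4 + α^2 + α) = α^7 + α^3 + α.
Reduce using α^6 ≡ α + 1 (mod α^6 + α + 1).
Reduced: α^3 + α^2.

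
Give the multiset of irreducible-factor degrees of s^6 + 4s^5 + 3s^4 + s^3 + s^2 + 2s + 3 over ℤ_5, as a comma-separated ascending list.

Write f(s) = s^6 + 4s^5 + 3s^4 + s^3 + s^2 + 2s + 3.
Roots in ℤ_5: f(0) = 3; f(1) = 0 → root; f(2) = 4; f(3) = 4; f(4) = 1.
Linear factors from roots: (s + 4).
Complete factorization: f(s) = (s + 4)^2·(s^2 + 3)·(s^2 + s + 1).
Factor degrees with multiplicity: 1 + 1 + 2 + 2 = 6.

1, 1, 2, 2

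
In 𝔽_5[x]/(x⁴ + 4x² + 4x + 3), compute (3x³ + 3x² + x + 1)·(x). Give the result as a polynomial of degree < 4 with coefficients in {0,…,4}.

Multiply in 𝔽_5[x]: (3x³ + 3x² + x + 1)·(x) = 3x⁴ + 3x³ + x² + x.
Reduce using x⁴ ≡ x² + x + 2 (mod x⁴ + 4x² + 4x + 3).
Reduced: 3x³ + 4x² + 4x + 1.

3x^3 + 4x^2 + 4x + 1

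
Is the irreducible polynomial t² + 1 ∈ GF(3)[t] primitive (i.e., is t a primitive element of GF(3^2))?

No

Write f(t) = t² + 1.
|GF(3^2)^×| = 3^2 − 1 = 8. Prime factorization: 8 = 2^3.
f is primitive ⇔ t has order 8 in GF(3)[t]/(f), i.e. t^(8/q) ≠ 1 for each prime q | 8.
t^(4) mod f = 1
Since t^(4) = 1, the order of t divides 4 < 8; not primitive.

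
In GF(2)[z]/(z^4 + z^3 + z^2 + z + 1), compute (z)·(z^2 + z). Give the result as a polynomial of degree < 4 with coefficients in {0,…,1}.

z^3 + z^2

Multiply in GF(2)[z]: (z)·(z^2 + z) = z^3 + z^2.
Reduced: z^3 + z^2.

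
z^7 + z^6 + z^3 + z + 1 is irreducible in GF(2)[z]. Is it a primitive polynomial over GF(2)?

Yes

Write f(z) = z^7 + z^6 + z^3 + z + 1.
|GF(2^7)^×| = 2^7 − 1 = 127. Prime factorization: 127 = 127.
f is primitive ⇔ z has order 127 in GF(2)[z]/(f), i.e. z^(127/q) ≠ 1 for each prime q | 127.
z^(1) mod f = z.
None equal 1, so z has full order 127; f is primitive.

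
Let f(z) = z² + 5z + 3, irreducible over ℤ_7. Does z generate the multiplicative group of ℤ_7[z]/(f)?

Yes

|GF(7^2)^×| = 7^2 − 1 = 48. Prime factorization: 48 = 2^4·3.
f is primitive ⇔ z has order 48 in GF(7)[z]/(f), i.e. z^(48/q) ≠ 1 for each prime q | 48.
z^(24) mod f = 6.
z^(16) mod f = 2.
None equal 1, so z has full order 48; f is primitive.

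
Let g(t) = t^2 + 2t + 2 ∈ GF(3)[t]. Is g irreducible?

Yes

Check for roots in GF(3): g(0) = 2; g(1) = 2; g(2) = 1.
No roots. A degree-2 polynomial over a field with no linear factor is irreducible.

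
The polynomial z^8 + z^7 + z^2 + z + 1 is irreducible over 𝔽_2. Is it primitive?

Write f(z) = z^8 + z^7 + z^2 + z + 1.
|GF(2^8)^×| = 2^8 − 1 = 255. Prime factorization: 255 = 3·5·17.
f is primitive ⇔ z has order 255 in GF(2)[z]/(f), i.e. z^(255/q) ≠ 1 for each prime q | 255.
z^(85) mod f = z^7 + z^5 + z^3 + z.
z^(51) mod f = z^6 + z^5 + z^3 + z^2.
z^(15) mod f = z^7 + z^6 + z^5 + z^4 + z^2.
None equal 1, so z has full order 255; f is primitive.

Yes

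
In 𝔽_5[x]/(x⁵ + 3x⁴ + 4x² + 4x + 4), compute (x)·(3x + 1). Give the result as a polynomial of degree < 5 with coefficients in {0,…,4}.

3x^2 + x

Multiply in 𝔽_5[x]: (x)·(3x + 1) = 3x² + x.
Reduced: 3x² + x.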